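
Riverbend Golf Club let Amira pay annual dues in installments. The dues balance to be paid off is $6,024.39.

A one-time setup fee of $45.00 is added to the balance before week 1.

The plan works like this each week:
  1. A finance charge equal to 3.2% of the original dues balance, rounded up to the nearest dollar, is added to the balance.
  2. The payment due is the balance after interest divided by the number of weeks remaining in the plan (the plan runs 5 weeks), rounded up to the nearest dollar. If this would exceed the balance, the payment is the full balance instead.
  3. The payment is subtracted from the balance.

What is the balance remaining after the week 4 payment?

Week 1: $6,069.39 +$193.00 interest = $6,262.39; pay $1,253.00 → $5,009.39
Week 2: $5,009.39 +$193.00 interest = $5,202.39; pay $1,301.00 → $3,901.39
Week 3: $3,901.39 +$193.00 interest = $4,094.39; pay $1,365.00 → $2,729.39
Week 4: $2,729.39 +$193.00 interest = $2,922.39; pay $1,462.00 → $1,460.39

$1,460.39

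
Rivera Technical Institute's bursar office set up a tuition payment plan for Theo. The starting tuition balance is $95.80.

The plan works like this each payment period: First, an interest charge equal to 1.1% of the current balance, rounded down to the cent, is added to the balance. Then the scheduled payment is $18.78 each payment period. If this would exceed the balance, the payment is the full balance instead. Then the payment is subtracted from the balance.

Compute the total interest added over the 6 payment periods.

$3.33

Payment period 1: opening $95.80; interest $1.05 → $96.85; payment $18.78; balance $78.07
Payment period 2: opening $78.07; interest $0.85 → $78.92; payment $18.78; balance $60.14
Payment period 3: opening $60.14; interest $0.66 → $60.80; payment $18.78; balance $42.02
Payment period 4: opening $42.02; interest $0.46 → $42.48; payment $18.78; balance $23.70
Payment period 5: opening $23.70; interest $0.26 → $23.96; payment $18.78; balance $5.18
Payment period 6: opening $5.18; interest $0.05 → $5.23; payment $5.23; balance $0.00
Total interest: $1.05 + $0.85 + $0.66 + $0.46 + $0.26 + $0.05 = $3.33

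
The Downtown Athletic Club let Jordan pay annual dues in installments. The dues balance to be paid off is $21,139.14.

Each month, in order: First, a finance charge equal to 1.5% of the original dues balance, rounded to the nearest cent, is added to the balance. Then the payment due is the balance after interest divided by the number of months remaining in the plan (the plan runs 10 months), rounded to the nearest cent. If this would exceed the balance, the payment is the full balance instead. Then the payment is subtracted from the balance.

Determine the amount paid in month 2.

$2,180.86

Month 1: opening $21,139.14; interest $317.09 → $21,456.23; payment $2,145.62; balance $19,310.61
Month 2: opening $19,310.61; interest $317.09 → $19,627.70; payment $2,180.86; balance $17,446.84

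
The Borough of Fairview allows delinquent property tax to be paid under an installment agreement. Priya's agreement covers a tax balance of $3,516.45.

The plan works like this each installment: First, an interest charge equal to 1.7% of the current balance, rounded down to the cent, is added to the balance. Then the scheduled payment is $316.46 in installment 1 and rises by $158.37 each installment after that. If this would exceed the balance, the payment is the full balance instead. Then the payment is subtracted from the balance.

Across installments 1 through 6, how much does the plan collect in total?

$3,753.60

# | Opening | Interest | Payment | End bal
1 | $3,516.45 | $59.77 | $316.46 | $3,259.76
2 | $3,259.76 | $55.41 | $474.83 | $2,840.34
3 | $2,840.34 | $48.28 | $633.20 | $2,255.42
4 | $2,255.42 | $38.34 | $791.57 | $1,502.19
5 | $1,502.19 | $25.53 | $949.94 | $577.78
6 | $577.78 | $9.82 | $587.60 | $0.00
Total paid: $3,753.60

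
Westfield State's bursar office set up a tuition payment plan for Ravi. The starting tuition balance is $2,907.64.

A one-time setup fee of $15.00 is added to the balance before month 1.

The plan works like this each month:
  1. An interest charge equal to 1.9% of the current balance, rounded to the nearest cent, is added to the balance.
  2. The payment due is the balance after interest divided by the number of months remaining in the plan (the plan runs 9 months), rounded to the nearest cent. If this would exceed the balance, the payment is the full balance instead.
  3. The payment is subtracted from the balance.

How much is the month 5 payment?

$356.78

Month 1: $2,922.64 +$55.53 interest = $2,978.17; pay $330.91 → $2,647.26
Month 2: $2,647.26 +$50.30 interest = $2,697.56; pay $337.20 → $2,360.36
Month 3: $2,360.36 +$44.85 interest = $2,405.21; pay $343.60 → $2,061.61
Month 4: $2,061.61 +$39.17 interest = $2,100.78; pay $350.13 → $1,750.65
Month 5: $1,750.65 +$33.26 interest = $1,783.91; pay $356.78 → $1,427.13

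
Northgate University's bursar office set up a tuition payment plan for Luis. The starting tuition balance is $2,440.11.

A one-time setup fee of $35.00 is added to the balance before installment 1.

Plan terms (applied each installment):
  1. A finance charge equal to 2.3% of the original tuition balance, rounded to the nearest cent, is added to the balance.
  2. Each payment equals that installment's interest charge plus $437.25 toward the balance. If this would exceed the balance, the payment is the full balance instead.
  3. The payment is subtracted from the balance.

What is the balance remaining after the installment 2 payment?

Installment 1: opening $2,475.11; interest $56.12 → $2,531.23; payment $493.37; balance $2,037.86
Installment 2: opening $2,037.86; interest $56.12 → $2,093.98; payment $493.37; balance $1,600.61

$1,600.61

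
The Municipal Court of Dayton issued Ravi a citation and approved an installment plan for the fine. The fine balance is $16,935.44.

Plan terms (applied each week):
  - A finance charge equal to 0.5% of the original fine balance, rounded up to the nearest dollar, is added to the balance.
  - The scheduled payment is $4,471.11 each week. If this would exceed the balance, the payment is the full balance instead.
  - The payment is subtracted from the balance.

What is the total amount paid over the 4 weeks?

# | Opening | Interest | Payment | End bal
1 | $16,935.44 | $85.00 | $4,471.11 | $12,549.33
2 | $12,549.33 | $85.00 | $4,471.11 | $8,163.22
3 | $8,163.22 | $85.00 | $4,471.11 | $3,777.11
4 | $3,777.11 | $85.00 | $3,862.11 | $0.00
Total paid: $17,275.44

$17,275.44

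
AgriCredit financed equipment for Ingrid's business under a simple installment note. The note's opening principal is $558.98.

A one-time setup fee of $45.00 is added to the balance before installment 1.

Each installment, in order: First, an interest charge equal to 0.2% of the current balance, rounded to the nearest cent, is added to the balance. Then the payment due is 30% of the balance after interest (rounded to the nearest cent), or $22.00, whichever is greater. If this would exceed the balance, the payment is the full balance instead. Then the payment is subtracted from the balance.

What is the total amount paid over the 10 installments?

Installment 1: opening $603.98; interest $1.21 → $605.19; payment $181.56; balance $423.63
Installment 2: opening $423.63; interest $0.85 → $424.48; payment $127.34; balance $297.14
Installment 3: opening $297.14; interest $0.59 → $297.73; payment $89.32; balance $208.41
Installment 4: opening $208.41; interest $0.42 → $208.83; payment $62.65; balance $146.18
Installment 5: opening $146.18; interest $0.29 → $146.47; payment $43.94; balance $102.53
Installment 6: opening $102.53; interest $0.21 → $102.74; payment $30.82; balance $71.92
Installment 7: opening $71.92; interest $0.14 → $72.06; payment $22.00; balance $50.06
Installment 8: opening $50.06; interest $0.10 → $50.16; payment $22.00; balance $28.16
Installment 9: opening $28.16; interest $0.06 → $28.22; payment $22.00; balance $6.22
Installment 10: opening $6.22; interest $0.01 → $6.23; payment $6.23; balance $0.00
Total paid: $607.86

$607.86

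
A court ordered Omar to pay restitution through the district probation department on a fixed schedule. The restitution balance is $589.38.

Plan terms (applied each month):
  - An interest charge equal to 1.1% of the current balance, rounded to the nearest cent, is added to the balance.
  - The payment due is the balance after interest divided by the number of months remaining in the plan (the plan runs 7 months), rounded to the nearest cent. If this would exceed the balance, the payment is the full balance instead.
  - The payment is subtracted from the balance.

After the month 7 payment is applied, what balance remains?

Month 1: opening $589.38; interest $6.48 → $595.86; payment $85.12; balance $510.74
Month 2: opening $510.74; interest $5.62 → $516.36; payment $86.06; balance $430.30
Month 3: opening $430.30; interest $4.73 → $435.03; payment $87.01; balance $348.02
Month 4: opening $348.02; interest $3.83 → $351.85; payment $87.96; balance $263.89
Month 5: opening $263.89; interest $2.90 → $266.79; payment $88.93; balance $177.86
Month 6: opening $177.86; interest $1.96 → $179.82; payment $89.91; balance $89.91
Month 7: opening $89.91; interest $0.99 → $90.90; payment $90.90; balance $0.00

$0.00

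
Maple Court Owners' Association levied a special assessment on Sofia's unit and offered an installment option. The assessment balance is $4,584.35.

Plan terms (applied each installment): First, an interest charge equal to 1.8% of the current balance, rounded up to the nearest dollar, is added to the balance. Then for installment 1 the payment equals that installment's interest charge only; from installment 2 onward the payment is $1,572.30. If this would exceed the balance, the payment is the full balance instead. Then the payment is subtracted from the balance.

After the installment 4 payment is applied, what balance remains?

$35.45

Installment 1: opening $4,584.35; interest $83.00 → $4,667.35; payment $83.00; balance $4,584.35
Installment 2: opening $4,584.35; interest $83.00 → $4,667.35; payment $1,572.30; balance $3,095.05
Installment 3: opening $3,095.05; interest $56.00 → $3,151.05; payment $1,572.30; balance $1,578.75
Installment 4: opening $1,578.75; interest $29.00 → $1,607.75; payment $1,572.30; balance $35.45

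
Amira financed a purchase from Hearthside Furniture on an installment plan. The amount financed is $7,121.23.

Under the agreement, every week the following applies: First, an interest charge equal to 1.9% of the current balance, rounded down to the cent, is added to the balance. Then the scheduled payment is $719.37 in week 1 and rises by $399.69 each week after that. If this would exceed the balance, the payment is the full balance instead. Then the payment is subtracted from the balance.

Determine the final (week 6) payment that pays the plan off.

$14.46

Week 1: $7,121.23 +$135.30 interest = $7,256.53; pay $719.37 → $6,537.16
Week 2: $6,537.16 +$124.20 interest = $6,661.36; pay $1,119.06 → $5,542.30
Week 3: $5,542.30 +$105.30 interest = $5,647.60; pay $1,518.75 → $4,128.85
Week 4: $4,128.85 +$78.44 interest = $4,207.29; pay $1,918.44 → $2,288.85
Week 5: $2,288.85 +$43.48 interest = $2,332.33; pay $2,318.13 → $14.20
Week 6: $14.20 +$0.26 interest = $14.46; pay $14.46 → $0.00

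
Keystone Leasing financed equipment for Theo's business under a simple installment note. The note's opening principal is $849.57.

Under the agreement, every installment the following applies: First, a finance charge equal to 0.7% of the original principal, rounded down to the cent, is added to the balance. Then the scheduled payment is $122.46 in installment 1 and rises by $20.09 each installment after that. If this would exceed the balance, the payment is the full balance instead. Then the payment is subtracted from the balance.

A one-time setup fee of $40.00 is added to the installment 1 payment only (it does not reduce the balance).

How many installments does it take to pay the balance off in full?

Installment 1: $849.57 +$5.94 interest = $855.51; pay $122.46 (+ $40.00 fee) → $733.05
Installment 2: $733.05 +$5.94 interest = $738.99; pay $142.55 → $596.44
Installment 3: $596.44 +$5.94 interest = $602.38; pay $162.64 → $439.74
Installment 4: $439.74 +$5.94 interest = $445.68; pay $182.73 → $262.95
Installment 5: $262.95 +$5.94 interest = $268.89; pay $202.82 → $66.07
Installment 6: $66.07 +$5.94 interest = $72.01; pay $72.01 → $0.00
Balance reaches $0.00 in installment 6.

6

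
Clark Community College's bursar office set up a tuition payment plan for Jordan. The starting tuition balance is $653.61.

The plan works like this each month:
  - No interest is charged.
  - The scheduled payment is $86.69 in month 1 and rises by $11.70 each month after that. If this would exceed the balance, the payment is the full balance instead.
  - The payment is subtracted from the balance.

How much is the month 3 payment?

$110.09

Month 1: $653.61 − $86.69 → $566.92
Month 2: $566.92 − $98.39 → $468.53
Month 3: $468.53 − $110.09 → $358.44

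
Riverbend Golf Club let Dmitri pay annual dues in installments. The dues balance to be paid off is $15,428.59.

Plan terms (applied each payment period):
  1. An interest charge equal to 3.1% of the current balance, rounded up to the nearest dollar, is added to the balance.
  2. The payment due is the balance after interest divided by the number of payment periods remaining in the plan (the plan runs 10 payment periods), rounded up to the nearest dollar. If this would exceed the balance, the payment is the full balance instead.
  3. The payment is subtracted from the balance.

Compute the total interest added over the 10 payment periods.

Payment period 1: opening $15,428.59; interest $479.00 → $15,907.59; payment $1,591.00; balance $14,316.59
Payment period 2: opening $14,316.59; interest $444.00 → $14,760.59; payment $1,641.00; balance $13,119.59
Payment period 3: opening $13,119.59; interest $407.00 → $13,526.59; payment $1,691.00; balance $11,835.59
Payment period 4: opening $11,835.59; interest $367.00 → $12,202.59; payment $1,744.00; balance $10,458.59
Payment period 5: opening $10,458.59; interest $325.00 → $10,783.59; payment $1,798.00; balance $8,985.59
Payment period 6: opening $8,985.59; interest $279.00 → $9,264.59; payment $1,853.00; balance $7,411.59
Payment period 7: opening $7,411.59; interest $230.00 → $7,641.59; payment $1,911.00; balance $5,730.59
Payment period 8: opening $5,730.59; interest $178.00 → $5,908.59; payment $1,970.00; balance $3,938.59
Payment period 9: opening $3,938.59; interest $123.00 → $4,061.59; payment $2,031.00; balance $2,030.59
Payment period 10: opening $2,030.59; interest $63.00 → $2,093.59; payment $2,093.59; balance $0.00
Total interest: $479.00 + $444.00 + $407.00 + $367.00 + $325.00 + $279.00 + $230.00 + $178.00 + $123.00 + $63.00 = $2,895.00

$2,895.00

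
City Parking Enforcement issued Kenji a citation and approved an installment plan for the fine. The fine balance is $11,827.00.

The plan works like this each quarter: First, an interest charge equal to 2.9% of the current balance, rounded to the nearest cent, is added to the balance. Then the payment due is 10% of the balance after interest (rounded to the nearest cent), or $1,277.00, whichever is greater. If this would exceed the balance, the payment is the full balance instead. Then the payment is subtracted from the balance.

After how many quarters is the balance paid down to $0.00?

# | Opening | Interest | Payment | End bal
1 | $11,827.00 | $342.98 | $1,277.00 | $10,892.98
2 | $10,892.98 | $315.90 | $1,277.00 | $9,931.88
3 | $9,931.88 | $288.02 | $1,277.00 | $8,942.90
4 | $8,942.90 | $259.34 | $1,277.00 | $7,925.24
5 | $7,925.24 | $229.83 | $1,277.00 | $6,878.07
6 | $6,878.07 | $199.46 | $1,277.00 | $5,800.53
7 | $5,800.53 | $168.22 | $1,277.00 | $4,691.75
8 | $4,691.75 | $136.06 | $1,277.00 | $3,550.81
9 | $3,550.81 | $102.97 | $1,277.00 | $2,376.78
10 | $2,376.78 | $68.93 | $1,277.00 | $1,168.71
11 | $1,168.71 | $33.89 | $1,202.60 | $0.00
Balance reaches $0.00 in quarter 11.

11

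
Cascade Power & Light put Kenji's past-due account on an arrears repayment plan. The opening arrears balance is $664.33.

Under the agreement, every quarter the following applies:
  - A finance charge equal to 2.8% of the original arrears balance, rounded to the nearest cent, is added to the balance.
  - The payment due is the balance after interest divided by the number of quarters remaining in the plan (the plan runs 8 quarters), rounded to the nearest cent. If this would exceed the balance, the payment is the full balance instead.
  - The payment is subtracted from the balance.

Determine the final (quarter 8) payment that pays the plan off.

$133.59

Quarter 1: opening $664.33; interest $18.60 → $682.93; payment $85.37; balance $597.56
Quarter 2: opening $597.56; interest $18.60 → $616.16; payment $88.02; balance $528.14
Quarter 3: opening $528.14; interest $18.60 → $546.74; payment $91.12; balance $455.62
Quarter 4: opening $455.62; interest $18.60 → $474.22; payment $94.84; balance $379.38
Quarter 5: opening $379.38; interest $18.60 → $397.98; payment $99.50; balance $298.48
Quarter 6: opening $298.48; interest $18.60 → $317.08; payment $105.69; balance $211.39
Quarter 7: opening $211.39; interest $18.60 → $229.99; payment $115.00; balance $114.99
Quarter 8: opening $114.99; interest $18.60 → $133.59; payment $133.59; balance $0.00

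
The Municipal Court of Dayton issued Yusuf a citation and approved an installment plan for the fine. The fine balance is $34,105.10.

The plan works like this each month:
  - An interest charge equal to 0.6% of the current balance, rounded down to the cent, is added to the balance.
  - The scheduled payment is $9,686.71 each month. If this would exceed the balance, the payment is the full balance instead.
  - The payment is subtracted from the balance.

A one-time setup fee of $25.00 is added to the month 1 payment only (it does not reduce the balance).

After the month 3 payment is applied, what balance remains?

Month 1: opening $34,105.10; interest $204.63 → $34,309.73; payment $9,686.71 (+ $25.00 fee); balance $24,623.02
Month 2: opening $24,623.02; interest $147.73 → $24,770.75; payment $9,686.71; balance $15,084.04
Month 3: opening $15,084.04; interest $90.50 → $15,174.54; payment $9,686.71; balance $5,487.83

$5,487.83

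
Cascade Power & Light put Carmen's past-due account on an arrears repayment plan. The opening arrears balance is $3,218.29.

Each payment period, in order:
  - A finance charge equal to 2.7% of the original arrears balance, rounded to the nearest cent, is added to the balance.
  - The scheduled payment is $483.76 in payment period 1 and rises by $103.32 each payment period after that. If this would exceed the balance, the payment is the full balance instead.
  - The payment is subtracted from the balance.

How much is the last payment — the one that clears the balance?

$287.63

Payment period 1: $3,218.29 +$86.89 interest = $3,305.18; pay $483.76 → $2,821.42
Payment period 2: $2,821.42 +$86.89 interest = $2,908.31; pay $587.08 → $2,321.23
Payment period 3: $2,321.23 +$86.89 interest = $2,408.12; pay $690.40 → $1,717.72
Payment period 4: $1,717.72 +$86.89 interest = $1,804.61; pay $793.72 → $1,010.89
Payment period 5: $1,010.89 +$86.89 interest = $1,097.78; pay $897.04 → $200.74
Payment period 6: $200.74 +$86.89 interest = $287.63; pay $287.63 → $0.00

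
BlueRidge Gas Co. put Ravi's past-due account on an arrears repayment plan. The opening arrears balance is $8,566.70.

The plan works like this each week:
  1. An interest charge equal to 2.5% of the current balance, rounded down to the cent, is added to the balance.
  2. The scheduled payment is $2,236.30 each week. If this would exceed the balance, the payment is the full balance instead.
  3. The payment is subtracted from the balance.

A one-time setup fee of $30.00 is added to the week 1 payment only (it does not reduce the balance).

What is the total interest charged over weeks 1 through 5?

$552.48

Week 1: opening $8,566.70; interest $214.16 → $8,780.86; payment $2,236.30 (+ $30.00 fee); balance $6,544.56
Week 2: opening $6,544.56; interest $163.61 → $6,708.17; payment $2,236.30; balance $4,471.87
Week 3: opening $4,471.87; interest $111.79 → $4,583.66; payment $2,236.30; balance $2,347.36
Week 4: opening $2,347.36; interest $58.68 → $2,406.04; payment $2,236.30; balance $169.74
Week 5: opening $169.74; interest $4.24 → $173.98; payment $173.98; balance $0.00
Total interest: $214.16 + $163.61 + $111.79 + $58.68 + $4.24 = $552.48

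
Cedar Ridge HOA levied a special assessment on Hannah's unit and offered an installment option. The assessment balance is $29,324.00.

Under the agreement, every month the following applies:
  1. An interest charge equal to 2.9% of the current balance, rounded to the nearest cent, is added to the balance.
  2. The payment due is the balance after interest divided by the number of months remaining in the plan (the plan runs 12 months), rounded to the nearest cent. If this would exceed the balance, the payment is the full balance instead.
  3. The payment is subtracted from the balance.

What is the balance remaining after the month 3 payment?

$23,962.42

Month 1: $29,324.00 +$850.40 interest = $30,174.40; pay $2,514.53 → $27,659.87
Month 2: $27,659.87 +$802.14 interest = $28,462.01; pay $2,587.46 → $25,874.55
Month 3: $25,874.55 +$750.36 interest = $26,624.91; pay $2,662.49 → $23,962.42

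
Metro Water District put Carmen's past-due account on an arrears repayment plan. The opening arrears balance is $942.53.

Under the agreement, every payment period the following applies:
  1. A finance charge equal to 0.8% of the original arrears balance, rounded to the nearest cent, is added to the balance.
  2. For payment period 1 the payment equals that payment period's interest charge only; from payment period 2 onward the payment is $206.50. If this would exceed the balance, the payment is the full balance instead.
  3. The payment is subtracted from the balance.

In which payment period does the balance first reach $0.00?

6

Payment period 1: opening $942.53; interest $7.54 → $950.07; payment $7.54; balance $942.53
Payment period 2: opening $942.53; interest $7.54 → $950.07; payment $206.50; balance $743.57
Payment period 3: opening $743.57; interest $7.54 → $751.11; payment $206.50; balance $544.61
Payment period 4: opening $544.61; interest $7.54 → $552.15; payment $206.50; balance $345.65
Payment period 5: opening $345.65; interest $7.54 → $353.19; payment $206.50; balance $146.69
Payment period 6: opening $146.69; interest $7.54 → $154.23; payment $154.23; balance $0.00
Balance reaches $0.00 in payment period 6.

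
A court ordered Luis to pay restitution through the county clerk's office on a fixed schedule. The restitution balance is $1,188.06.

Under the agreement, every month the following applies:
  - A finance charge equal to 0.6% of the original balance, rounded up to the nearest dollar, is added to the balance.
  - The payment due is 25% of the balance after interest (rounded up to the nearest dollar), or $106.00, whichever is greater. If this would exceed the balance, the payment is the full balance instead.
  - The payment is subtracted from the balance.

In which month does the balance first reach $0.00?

8

Month 1: opening $1,188.06; interest $8.00 → $1,196.06; payment $300.00; balance $896.06
Month 2: opening $896.06; interest $8.00 → $904.06; payment $227.00; balance $677.06
Month 3: opening $677.06; interest $8.00 → $685.06; payment $172.00; balance $513.06
Month 4: opening $513.06; interest $8.00 → $521.06; payment $131.00; balance $390.06
Month 5: opening $390.06; interest $8.00 → $398.06; payment $106.00; balance $292.06
Month 6: opening $292.06; interest $8.00 → $300.06; payment $106.00; balance $194.06
Month 7: opening $194.06; interest $8.00 → $202.06; payment $106.00; balance $96.06
Month 8: opening $96.06; interest $8.00 → $104.06; payment $104.06; balance $0.00
Balance reaches $0.00 in month 8.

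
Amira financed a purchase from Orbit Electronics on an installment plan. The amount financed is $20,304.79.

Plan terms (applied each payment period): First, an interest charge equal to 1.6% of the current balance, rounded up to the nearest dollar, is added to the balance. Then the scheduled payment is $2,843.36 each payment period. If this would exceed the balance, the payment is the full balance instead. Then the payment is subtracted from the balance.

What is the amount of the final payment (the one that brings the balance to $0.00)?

$1,838.27

Payment period 1: opening $20,304.79; interest $325.00 → $20,629.79; payment $2,843.36; balance $17,786.43
Payment period 2: opening $17,786.43; interest $285.00 → $18,071.43; payment $2,843.36; balance $15,228.07
Payment period 3: opening $15,228.07; interest $244.00 → $15,472.07; payment $2,843.36; balance $12,628.71
Payment period 4: opening $12,628.71; interest $203.00 → $12,831.71; payment $2,843.36; balance $9,988.35
Payment period 5: opening $9,988.35; interest $160.00 → $10,148.35; payment $2,843.36; balance $7,304.99
Payment period 6: opening $7,304.99; interest $117.00 → $7,421.99; payment $2,843.36; balance $4,578.63
Payment period 7: opening $4,578.63; interest $74.00 → $4,652.63; payment $2,843.36; balance $1,809.27
Payment period 8: opening $1,809.27; interest $29.00 → $1,838.27; payment $1,838.27; balance $0.00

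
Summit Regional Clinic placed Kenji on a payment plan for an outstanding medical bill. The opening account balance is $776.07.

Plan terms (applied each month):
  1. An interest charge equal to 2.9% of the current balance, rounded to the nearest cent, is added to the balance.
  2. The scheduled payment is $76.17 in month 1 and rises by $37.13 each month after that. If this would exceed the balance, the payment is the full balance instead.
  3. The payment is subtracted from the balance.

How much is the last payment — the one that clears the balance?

$112.69

Month 1: $776.07 +$22.51 interest = $798.58; pay $76.17 → $722.41
Month 2: $722.41 +$20.95 interest = $743.36; pay $113.30 → $630.06
Month 3: $630.06 +$18.27 interest = $648.33; pay $150.43 → $497.90
Month 4: $497.90 +$14.44 interest = $512.34; pay $187.56 → $324.78
Month 5: $324.78 +$9.42 interest = $334.20; pay $224.69 → $109.51
Month 6: $109.51 +$3.18 interest = $112.69; pay $112.69 → $0.00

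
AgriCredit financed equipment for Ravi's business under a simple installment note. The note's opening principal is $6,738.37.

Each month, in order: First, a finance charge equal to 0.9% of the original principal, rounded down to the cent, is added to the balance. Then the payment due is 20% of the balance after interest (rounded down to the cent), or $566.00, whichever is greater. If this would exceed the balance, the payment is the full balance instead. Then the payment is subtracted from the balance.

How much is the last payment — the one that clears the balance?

Month 1: $6,738.37 +$60.64 interest = $6,799.01; pay $1,359.80 → $5,439.21
Month 2: $5,439.21 +$60.64 interest = $5,499.85; pay $1,099.97 → $4,399.88
Month 3: $4,399.88 +$60.64 interest = $4,460.52; pay $892.10 → $3,568.42
Month 4: $3,568.42 +$60.64 interest = $3,629.06; pay $725.81 → $2,903.25
Month 5: $2,903.25 +$60.64 interest = $2,963.89; pay $592.77 → $2,371.12
Month 6: $2,371.12 +$60.64 interest = $2,431.76; pay $566.00 → $1,865.76
Month 7: $1,865.76 +$60.64 interest = $1,926.40; pay $566.00 → $1,360.40
Month 8: $1,360.40 +$60.64 interest = $1,421.04; pay $566.00 → $855.04
Month 9: $855.04 +$60.64 interest = $915.68; pay $566.00 → $349.68
Month 10: $349.68 +$60.64 interest = $410.32; pay $410.32 → $0.00

$410.32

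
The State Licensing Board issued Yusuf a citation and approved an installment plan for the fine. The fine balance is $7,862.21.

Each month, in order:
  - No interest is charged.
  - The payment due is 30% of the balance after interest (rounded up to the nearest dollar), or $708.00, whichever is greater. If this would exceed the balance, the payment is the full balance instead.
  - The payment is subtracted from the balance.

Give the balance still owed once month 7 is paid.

$0.00

Month 1: $7,862.21 − $2,359.00 → $5,503.21
Month 2: $5,503.21 − $1,651.00 → $3,852.21
Month 3: $3,852.21 − $1,156.00 → $2,696.21
Month 4: $2,696.21 − $809.00 → $1,887.21
Month 5: $1,887.21 − $708.00 → $1,179.21
Month 6: $1,179.21 − $708.00 → $471.21
Month 7: $471.21 − $471.21 → $0.00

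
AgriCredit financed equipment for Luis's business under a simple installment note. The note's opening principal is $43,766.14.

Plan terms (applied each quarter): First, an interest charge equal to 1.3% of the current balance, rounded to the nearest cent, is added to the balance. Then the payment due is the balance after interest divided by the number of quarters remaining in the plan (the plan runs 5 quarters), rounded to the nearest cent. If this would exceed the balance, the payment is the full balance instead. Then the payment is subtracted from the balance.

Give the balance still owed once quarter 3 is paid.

Quarter 1: $43,766.14 +$568.96 interest = $44,335.10; pay $8,867.02 → $35,468.08
Quarter 2: $35,468.08 +$461.09 interest = $35,929.17; pay $8,982.29 → $26,946.88
Quarter 3: $26,946.88 +$350.31 interest = $27,297.19; pay $9,099.06 → $18,198.13

$18,198.13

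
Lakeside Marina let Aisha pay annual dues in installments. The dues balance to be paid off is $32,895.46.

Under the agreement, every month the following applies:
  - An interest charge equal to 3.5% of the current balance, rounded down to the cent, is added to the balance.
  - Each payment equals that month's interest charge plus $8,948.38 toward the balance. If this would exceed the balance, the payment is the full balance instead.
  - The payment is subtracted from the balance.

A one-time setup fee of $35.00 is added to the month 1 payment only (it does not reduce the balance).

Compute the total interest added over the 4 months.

$2,726.19

# | Opening | Interest | Payment | Fee | End bal
1 | $32,895.46 | $1,151.34 | $10,099.72 | $35.00 | $23,947.08
2 | $23,947.08 | $838.14 | $9,786.52 | — | $14,998.70
3 | $14,998.70 | $524.95 | $9,473.33 | — | $6,050.32
4 | $6,050.32 | $211.76 | $6,262.08 | — | $0.00
Total interest: $1,151.34 + $838.14 + $524.95 + $211.76 = $2,726.19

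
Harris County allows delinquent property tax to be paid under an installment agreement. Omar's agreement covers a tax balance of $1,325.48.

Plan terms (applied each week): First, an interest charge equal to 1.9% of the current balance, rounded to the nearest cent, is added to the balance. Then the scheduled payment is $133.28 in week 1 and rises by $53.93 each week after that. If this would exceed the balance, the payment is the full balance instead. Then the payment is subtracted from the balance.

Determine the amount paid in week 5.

Week 1: $1,325.48 +$25.18 interest = $1,350.66; pay $133.28 → $1,217.38
Week 2: $1,217.38 +$23.13 interest = $1,240.51; pay $187.21 → $1,053.30
Week 3: $1,053.30 +$20.01 interest = $1,073.31; pay $241.14 → $832.17
Week 4: $832.17 +$15.81 interest = $847.98; pay $295.07 → $552.91
Week 5: $552.91 +$10.51 interest = $563.42; pay $349.00 → $214.42

$349.00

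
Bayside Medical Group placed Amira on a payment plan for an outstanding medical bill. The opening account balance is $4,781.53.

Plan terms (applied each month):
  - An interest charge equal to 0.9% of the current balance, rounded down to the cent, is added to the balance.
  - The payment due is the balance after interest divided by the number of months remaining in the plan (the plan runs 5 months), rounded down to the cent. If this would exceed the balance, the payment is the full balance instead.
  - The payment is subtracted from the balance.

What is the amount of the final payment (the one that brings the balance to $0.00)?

$1,000.12

Month 1: opening $4,781.53; interest $43.03 → $4,824.56; payment $964.91; balance $3,859.65
Month 2: opening $3,859.65; interest $34.73 → $3,894.38; payment $973.59; balance $2,920.79
Month 3: opening $2,920.79; interest $26.28 → $2,947.07; payment $982.35; balance $1,964.72
Month 4: opening $1,964.72; interest $17.68 → $1,982.40; payment $991.20; balance $991.20
Month 5: opening $991.20; interest $8.92 → $1,000.12; payment $1,000.12; balance $0.00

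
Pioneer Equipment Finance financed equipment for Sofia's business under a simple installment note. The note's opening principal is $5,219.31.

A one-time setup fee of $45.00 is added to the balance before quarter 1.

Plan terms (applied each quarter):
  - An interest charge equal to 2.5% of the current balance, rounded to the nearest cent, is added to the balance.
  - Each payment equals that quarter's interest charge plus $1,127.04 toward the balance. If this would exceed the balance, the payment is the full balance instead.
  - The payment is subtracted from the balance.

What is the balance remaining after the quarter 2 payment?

$3,010.23

# | Opening | Interest | Payment | End bal
1 | $5,264.31 | $131.61 | $1,258.65 | $4,137.27
2 | $4,137.27 | $103.43 | $1,230.47 | $3,010.23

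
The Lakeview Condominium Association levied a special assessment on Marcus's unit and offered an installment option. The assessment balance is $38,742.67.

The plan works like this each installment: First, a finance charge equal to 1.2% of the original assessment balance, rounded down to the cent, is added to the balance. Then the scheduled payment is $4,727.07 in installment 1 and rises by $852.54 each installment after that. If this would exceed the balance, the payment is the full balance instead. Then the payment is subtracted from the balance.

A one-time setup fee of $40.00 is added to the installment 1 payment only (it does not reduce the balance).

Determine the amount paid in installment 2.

Installment 1: opening $38,742.67; interest $464.91 → $39,207.58; payment $4,727.07 (+ $40.00 fee); balance $34,480.51
Installment 2: opening $34,480.51; interest $464.91 → $34,945.42; payment $5,579.61; balance $29,365.81

$5,579.61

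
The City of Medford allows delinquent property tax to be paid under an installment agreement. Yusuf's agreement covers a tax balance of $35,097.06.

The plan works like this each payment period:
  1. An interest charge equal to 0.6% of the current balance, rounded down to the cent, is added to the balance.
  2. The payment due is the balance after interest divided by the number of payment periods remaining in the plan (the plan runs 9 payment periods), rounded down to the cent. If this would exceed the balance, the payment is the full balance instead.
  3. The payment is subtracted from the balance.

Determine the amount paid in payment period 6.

Payment period 1: opening $35,097.06; interest $210.58 → $35,307.64; payment $3,923.07; balance $31,384.57
Payment period 2: opening $31,384.57; interest $188.30 → $31,572.87; payment $3,946.60; balance $27,626.27
Payment period 3: opening $27,626.27; interest $165.75 → $27,792.02; payment $3,970.28; balance $23,821.74
Payment period 4: opening $23,821.74; interest $142.93 → $23,964.67; payment $3,994.11; balance $19,970.56
Payment period 5: opening $19,970.56; interest $119.82 → $20,090.38; payment $4,018.07; balance $16,072.31
Payment period 6: opening $16,072.31; interest $96.43 → $16,168.74; payment $4,042.18; balance $12,126.56

$4,042.18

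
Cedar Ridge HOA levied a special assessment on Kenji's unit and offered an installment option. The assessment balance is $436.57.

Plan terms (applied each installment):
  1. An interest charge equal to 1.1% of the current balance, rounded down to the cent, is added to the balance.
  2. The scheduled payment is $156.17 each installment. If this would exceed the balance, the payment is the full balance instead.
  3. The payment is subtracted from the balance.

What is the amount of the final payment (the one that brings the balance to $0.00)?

$133.61

Installment 1: opening $436.57; interest $4.80 → $441.37; payment $156.17; balance $285.20
Installment 2: opening $285.20; interest $3.13 → $288.33; payment $156.17; balance $132.16
Installment 3: opening $132.16; interest $1.45 → $133.61; payment $133.61; balance $0.00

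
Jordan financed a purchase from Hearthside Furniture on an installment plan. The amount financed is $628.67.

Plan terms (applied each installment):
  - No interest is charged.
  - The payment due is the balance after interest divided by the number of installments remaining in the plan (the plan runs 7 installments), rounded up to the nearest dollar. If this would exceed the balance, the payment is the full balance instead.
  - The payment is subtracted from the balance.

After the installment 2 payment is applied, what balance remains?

Installment 1: $628.67 − $90.00 → $538.67
Installment 2: $538.67 − $90.00 → $448.67

$448.67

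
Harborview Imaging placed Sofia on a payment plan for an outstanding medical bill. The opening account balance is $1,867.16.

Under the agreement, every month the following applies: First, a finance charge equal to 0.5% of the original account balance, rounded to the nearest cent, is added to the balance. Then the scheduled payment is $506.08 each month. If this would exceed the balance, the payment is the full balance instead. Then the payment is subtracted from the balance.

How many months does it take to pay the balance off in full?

Month 1: opening $1,867.16; interest $9.34 → $1,876.50; payment $506.08; balance $1,370.42
Month 2: opening $1,370.42; interest $9.34 → $1,379.76; payment $506.08; balance $873.68
Month 3: opening $873.68; interest $9.34 → $883.02; payment $506.08; balance $376.94
Month 4: opening $376.94; interest $9.34 → $386.28; payment $386.28; balance $0.00
Balance reaches $0.00 in month 4.

4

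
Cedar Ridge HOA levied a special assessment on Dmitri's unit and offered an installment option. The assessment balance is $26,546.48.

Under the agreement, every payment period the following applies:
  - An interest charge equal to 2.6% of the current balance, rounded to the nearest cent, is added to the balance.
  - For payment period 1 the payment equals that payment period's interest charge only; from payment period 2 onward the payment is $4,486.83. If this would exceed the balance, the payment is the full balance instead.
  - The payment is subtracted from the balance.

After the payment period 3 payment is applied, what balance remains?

# | Opening | Interest | Payment | End bal
1 | $26,546.48 | $690.21 | $690.21 | $26,546.48
2 | $26,546.48 | $690.21 | $4,486.83 | $22,749.86
3 | $22,749.86 | $591.50 | $4,486.83 | $18,854.53

$18,854.53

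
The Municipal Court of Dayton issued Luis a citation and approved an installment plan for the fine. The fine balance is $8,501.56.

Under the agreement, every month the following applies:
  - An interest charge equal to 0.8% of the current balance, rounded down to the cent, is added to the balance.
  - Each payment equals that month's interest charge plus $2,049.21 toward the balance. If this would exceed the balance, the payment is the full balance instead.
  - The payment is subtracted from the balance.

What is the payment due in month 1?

$2,117.22

# | Opening | Interest | Payment | End bal
1 | $8,501.56 | $68.01 | $2,117.22 | $6,452.35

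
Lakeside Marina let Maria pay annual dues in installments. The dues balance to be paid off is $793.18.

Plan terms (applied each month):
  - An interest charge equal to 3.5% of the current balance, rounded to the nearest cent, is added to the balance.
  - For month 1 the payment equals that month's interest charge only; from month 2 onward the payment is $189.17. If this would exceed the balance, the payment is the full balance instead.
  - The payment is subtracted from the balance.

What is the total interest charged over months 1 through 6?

$108.05

Month 1: $793.18 +$27.76 interest = $820.94; pay $27.76 → $793.18
Month 2: $793.18 +$27.76 interest = $820.94; pay $189.17 → $631.77
Month 3: $631.77 +$22.11 interest = $653.88; pay $189.17 → $464.71
Month 4: $464.71 +$16.26 interest = $480.97; pay $189.17 → $291.80
Month 5: $291.80 +$10.21 interest = $302.01; pay $189.17 → $112.84
Month 6: $112.84 +$3.95 interest = $116.79; pay $116.79 → $0.00
Total interest: $27.76 + $27.76 + $22.11 + $16.26 + $10.21 + $3.95 = $108.05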